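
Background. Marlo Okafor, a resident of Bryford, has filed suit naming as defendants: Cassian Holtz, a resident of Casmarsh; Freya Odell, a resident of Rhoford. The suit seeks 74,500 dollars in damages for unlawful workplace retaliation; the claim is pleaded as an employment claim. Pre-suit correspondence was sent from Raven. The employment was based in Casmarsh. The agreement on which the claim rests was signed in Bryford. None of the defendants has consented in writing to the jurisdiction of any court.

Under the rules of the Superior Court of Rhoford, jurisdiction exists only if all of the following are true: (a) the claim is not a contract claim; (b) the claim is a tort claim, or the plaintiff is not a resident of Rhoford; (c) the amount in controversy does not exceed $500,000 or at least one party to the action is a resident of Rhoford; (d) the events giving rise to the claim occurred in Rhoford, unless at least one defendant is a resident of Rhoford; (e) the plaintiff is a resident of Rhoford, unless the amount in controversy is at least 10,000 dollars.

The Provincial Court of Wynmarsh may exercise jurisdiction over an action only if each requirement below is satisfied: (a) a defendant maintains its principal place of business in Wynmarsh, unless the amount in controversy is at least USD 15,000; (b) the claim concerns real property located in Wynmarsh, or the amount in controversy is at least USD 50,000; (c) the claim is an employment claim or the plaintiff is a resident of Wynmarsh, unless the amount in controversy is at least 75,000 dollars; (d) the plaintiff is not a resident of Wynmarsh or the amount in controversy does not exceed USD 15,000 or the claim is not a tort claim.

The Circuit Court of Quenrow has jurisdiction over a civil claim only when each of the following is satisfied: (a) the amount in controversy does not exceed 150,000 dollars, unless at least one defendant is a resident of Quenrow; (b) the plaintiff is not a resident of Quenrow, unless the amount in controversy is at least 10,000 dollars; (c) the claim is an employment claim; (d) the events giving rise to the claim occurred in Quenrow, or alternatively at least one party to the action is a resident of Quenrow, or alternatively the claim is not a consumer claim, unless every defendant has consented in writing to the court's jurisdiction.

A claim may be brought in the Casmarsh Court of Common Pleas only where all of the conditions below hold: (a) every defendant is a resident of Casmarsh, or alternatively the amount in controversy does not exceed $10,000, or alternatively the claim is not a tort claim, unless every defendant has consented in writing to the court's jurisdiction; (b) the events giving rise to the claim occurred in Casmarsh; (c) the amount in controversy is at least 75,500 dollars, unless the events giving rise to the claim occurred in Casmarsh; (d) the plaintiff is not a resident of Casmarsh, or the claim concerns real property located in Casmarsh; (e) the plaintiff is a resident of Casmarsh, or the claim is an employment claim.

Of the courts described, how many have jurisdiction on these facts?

The Superior Court of Rhoford:
  (a) The claim is an employment claim, not a contract claim. Condition met.
  (b) The plaintiff resides in Bryford, which is not Rhoford, so this disjunct is met. Met.
  (c) The amount in controversy is 74,500 dollars, within the 500,000 dollars ceiling, so this disjunct is met. Met.
  (d) The operative events occurred in Casmarsh, not Rhoford. But Freya Odell resides in Rhoford, and the 'unless' clause therefore excuses the requirement. Met.
  (e) The plaintiff resides in Bryford, not Rhoford. But the amount in controversy is 74,500 dollars, which meets the $10,000 floor, and the 'unless' clause therefore excuses the requirement. Condition met.
  → All conditions met; jurisdiction exists.
The Provincial Court of Wynmarsh:
  (a) No defendant is a corporation. The proviso rescues it, though: the amount in controversy is USD 74,500, which meets the 15,000 dollars floor. Condition met.
  (b) The amount in controversy is USD 74,500, which meets the $50,000 floor, so one alternative holds. Satisfied.
  (c) The claim is an employment claim, which satisfies one of the alternatives. Met.
  (d) The plaintiff resides in Bryford, which is not Wynmarsh — that alternative is enough. Condition met.
  → Every requirement is satisfied — jurisdiction.
The Circuit Court of Quenrow:
  (a) The amount in controversy is 74,500 dollars, within the $150,000 ceiling. Condition met.
  (b) The plaintiff resides in Bryford, which is not Quenrow. Condition met.
  (c) The claim is an employment claim. Condition met.
  (d) The claim is an employment claim, not a consumer claim, so this disjunct is met. Met.
  → Jurisdiction lies.
The Casmarsh Court of Common Pleas:
  (a) The claim is an employment claim, not a tort claim, so this disjunct is met. Satisfied.
  (b) The operative events occurred in Casmarsh. Satisfied.
  (c) The amount in controversy is 74,500 dollars, below the $75,500 floor. But the operative events occurred in Casmarsh, and the 'unless' clause therefore excuses the requirement. Met.
  (d) The plaintiff resides in Bryford, which is not Casmarsh, which satisfies one of the alternatives. Satisfied.
  (e) The claim is an employment claim — that alternative is enough. Satisfied.
  → All conditions met; jurisdiction exists.
Courts with jurisdiction: the Superior Court of Rhoford, the Provincial Court of Wynmarsh, the Circuit Court of Quenrow, the Casmarsh Court of Common Pleas — 4 in total.

4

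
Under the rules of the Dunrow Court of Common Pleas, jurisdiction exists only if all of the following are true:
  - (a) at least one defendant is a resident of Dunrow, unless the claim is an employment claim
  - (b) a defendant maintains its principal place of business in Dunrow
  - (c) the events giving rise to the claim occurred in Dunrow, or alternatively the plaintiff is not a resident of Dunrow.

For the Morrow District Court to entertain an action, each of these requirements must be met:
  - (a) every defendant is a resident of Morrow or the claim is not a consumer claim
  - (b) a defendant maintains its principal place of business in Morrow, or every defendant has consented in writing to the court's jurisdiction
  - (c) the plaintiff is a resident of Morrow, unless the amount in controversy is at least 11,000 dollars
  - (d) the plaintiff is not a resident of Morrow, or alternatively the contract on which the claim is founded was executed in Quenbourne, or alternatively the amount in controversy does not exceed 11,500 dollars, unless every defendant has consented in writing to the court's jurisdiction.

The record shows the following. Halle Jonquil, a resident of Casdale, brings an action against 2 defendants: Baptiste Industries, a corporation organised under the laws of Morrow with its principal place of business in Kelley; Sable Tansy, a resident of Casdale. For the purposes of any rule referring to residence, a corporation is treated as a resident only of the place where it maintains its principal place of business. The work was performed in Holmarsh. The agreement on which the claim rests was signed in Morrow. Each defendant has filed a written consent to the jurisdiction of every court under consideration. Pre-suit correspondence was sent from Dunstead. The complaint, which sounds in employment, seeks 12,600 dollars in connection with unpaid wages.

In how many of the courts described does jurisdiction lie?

1

The Dunrow Court of Common Pleas:
  (a) No defendant resides in Dunrow (they reside in Kelley, Casdale). But the claim is an employment claim, and the 'unless' clause therefore excuses the requirement. Satisfied.
  (b) The corporate defendant(s) have their principal place of business in Kelley, not Dunrow. Not satisfied.
  (c) The plaintiff resides in Casdale, which is not Dunrow, which satisfies one of the alternatives. Condition met.
  → No jurisdiction.
The Morrow District Court:
  (a) The claim is an employment claim, not a consumer claim — that alternative is enough. Satisfied.
  (b) Every defendant has filed written consent — that alternative is enough. Condition met.
  (c) The plaintiff resides in Casdale, not Morrow. The proviso rescues it, though: the amount in controversy is USD 12,600, which meets the 11,000 dollars floor. Satisfied.
  (d) The plaintiff resides in Casdale, which is not Morrow, which satisfies one of the alternatives. Condition met.
  → All conditions met; jurisdiction exists.
Courts with jurisdiction: the Morrow District Court — 1 in total.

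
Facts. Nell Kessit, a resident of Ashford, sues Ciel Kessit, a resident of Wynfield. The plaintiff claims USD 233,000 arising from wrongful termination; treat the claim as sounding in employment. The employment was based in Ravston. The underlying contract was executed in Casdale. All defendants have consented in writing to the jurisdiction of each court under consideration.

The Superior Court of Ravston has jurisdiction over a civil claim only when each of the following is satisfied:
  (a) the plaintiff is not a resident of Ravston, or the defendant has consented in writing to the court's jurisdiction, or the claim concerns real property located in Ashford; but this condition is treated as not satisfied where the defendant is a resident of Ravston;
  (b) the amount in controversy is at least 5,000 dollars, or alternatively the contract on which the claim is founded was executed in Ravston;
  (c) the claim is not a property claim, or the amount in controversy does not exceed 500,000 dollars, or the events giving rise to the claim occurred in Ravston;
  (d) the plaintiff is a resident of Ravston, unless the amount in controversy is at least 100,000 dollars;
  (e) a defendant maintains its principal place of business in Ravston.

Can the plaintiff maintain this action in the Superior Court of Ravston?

The Superior Court of Ravston:
  (a) The plaintiff resides in Ashford, which is not Ravston, so this disjunct is met. The carve-out does not apply: the defendant resides in Wynfield, not Ravston. Met.
  (b) The amount in controversy is 233,000 dollars, which meets the 5,000 dollars floor, so this disjunct is met. Condition met.
  (c) The claim is an employment claim, not a property claim, which satisfies one of the alternatives. Condition met.
  (d) The plaintiff resides in Ashford, not Ravston. However, the amount in controversy is $233,000, which meets the USD 100,000 floor, so the 'unless' proviso supplies this condition. Condition met.
  (e) No defendant is a corporation. Fails.
  → The court lacks jurisdiction.

No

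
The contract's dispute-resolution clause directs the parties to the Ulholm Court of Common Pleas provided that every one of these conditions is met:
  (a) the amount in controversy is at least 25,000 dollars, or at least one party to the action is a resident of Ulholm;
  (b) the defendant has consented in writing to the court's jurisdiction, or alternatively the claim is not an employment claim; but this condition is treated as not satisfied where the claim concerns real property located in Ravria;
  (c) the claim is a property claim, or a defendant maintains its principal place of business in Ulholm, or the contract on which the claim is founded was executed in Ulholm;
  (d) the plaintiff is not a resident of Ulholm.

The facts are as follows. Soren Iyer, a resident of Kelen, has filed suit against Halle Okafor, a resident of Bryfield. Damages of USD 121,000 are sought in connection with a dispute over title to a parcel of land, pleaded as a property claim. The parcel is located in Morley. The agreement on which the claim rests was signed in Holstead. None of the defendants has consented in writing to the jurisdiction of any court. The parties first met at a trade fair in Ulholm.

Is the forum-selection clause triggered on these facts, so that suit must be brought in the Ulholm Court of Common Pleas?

The Ulholm Court of Common Pleas:
  (a) The amount in controversy is $121,000, which meets the 25,000 dollars floor, so this disjunct is met. Satisfied.
  (b) The claim is a property claim, not an employment claim, which satisfies one of the alternatives. The carve-out does not apply: the property lies in Morley, not Ravria. Satisfied.
  (c) The claim is a property claim, so this disjunct is met. Met.
  (d) The plaintiff resides in Kelen, which is not Ulholm. Met.
  → Forum clause is triggered.

Yes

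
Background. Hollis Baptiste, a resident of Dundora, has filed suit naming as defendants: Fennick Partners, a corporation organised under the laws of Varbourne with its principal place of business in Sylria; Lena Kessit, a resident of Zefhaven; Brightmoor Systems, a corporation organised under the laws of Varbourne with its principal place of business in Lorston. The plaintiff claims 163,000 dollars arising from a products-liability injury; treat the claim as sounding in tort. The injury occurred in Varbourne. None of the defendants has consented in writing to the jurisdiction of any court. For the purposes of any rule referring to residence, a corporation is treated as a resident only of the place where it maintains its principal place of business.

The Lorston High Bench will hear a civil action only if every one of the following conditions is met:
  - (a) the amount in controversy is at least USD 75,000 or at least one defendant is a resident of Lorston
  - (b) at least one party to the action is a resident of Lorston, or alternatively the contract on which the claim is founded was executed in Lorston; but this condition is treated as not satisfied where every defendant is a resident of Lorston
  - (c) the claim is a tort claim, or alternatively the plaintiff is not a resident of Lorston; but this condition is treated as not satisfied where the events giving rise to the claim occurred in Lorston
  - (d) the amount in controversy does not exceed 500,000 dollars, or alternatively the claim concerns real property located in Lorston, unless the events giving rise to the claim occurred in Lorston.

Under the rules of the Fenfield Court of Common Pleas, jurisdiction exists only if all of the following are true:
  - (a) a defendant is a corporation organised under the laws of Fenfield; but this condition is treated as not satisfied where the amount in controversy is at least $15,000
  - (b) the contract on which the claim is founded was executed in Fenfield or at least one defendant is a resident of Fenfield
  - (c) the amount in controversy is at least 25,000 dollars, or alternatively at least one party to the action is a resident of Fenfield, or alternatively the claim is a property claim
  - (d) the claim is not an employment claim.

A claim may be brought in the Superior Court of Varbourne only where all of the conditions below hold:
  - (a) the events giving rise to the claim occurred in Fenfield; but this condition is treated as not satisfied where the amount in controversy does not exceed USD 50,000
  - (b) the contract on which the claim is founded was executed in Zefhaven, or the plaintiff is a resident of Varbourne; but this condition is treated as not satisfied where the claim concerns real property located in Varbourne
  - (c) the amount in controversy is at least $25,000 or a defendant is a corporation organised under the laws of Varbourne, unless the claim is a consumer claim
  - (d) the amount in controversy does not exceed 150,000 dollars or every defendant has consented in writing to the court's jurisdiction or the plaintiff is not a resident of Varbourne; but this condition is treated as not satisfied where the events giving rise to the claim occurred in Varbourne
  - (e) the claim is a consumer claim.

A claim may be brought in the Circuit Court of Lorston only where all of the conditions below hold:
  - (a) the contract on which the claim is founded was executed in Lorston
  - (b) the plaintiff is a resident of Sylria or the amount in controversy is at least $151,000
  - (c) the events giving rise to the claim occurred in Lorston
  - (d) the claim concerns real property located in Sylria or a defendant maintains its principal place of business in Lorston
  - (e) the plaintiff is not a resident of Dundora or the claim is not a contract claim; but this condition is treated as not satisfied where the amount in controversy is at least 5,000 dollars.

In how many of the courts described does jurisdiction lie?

1

The Lorston High Bench:
  (a) The amount in controversy is $163,000, which meets the USD 75,000 floor — that alternative is enough. Satisfied.
  (b) Brightmoor Systems resides in Lorston — that alternative is enough. The exception is not triggered, since the defendants reside as follows — Fennick Partners in Sylria, Lena Kessit in Zefhaven, Brightmoor Systems in Lorston — not all in Lorston. Condition met.
  (c) The claim is a tort claim, so one alternative holds. The exception is not triggered, since the operative events occurred in Varbourne, not Lorston. Met.
  (d) The amount in controversy is 163,000 dollars, within the $500,000 ceiling, so this disjunct is met. Satisfied.
  → Every requirement is satisfied — jurisdiction.
The Fenfield Court of Common Pleas:
  (a) The corporate defendant(s) are organised in Varbourne, not Fenfield. Condition not met.
  (b) No contract (and hence no place of execution) is alleged; no defendant resides in Fenfield (they reside in Sylria, Zefhaven, Lorston) — none of the alternatives is met. Fails.
  (c) The amount in controversy is 163,000 dollars, which meets the $25,000 floor, so one alternative holds. Satisfied.
  (d) The claim is a tort claim, not an employment claim. Condition met.
  → The court lacks jurisdiction.
The Superior Court of Varbourne:
  (a) The operative events occurred in Varbourne, not Fenfield. Not met.
  (b) No contract (and hence no place of execution) is alleged; the plaintiff resides in Dundora, not Varbourne — none of the alternatives is met. Not satisfied.
  (c) The amount in controversy is $163,000, which meets the $25,000 floor — that alternative is enough. Condition met.
  (d) The plaintiff resides in Dundora, which is not Varbourne, which satisfies one of the alternatives. But the operative events occurred in Varbourne, triggering the carve-out and defeating this condition. Not met.
  (e) The claim is a tort claim, not a consumer claim. Fails.
  → The court lacks jurisdiction.
The Circuit Court of Lorston:
  (a) No contract (and hence no place of execution) is alleged. Fails.
  (b) The amount in controversy is 163,000 dollars, which meets the USD 151,000 floor — that alternative is enough. Satisfied.
  (c) The operative events occurred in Varbourne, not Lorston. Not satisfied.
  (d) Brightmoor Systems has its principal place of business in Lorston, so this disjunct is met. Satisfied.
  (e) The claim is a tort claim, not a contract claim, so one alternative holds. But the amount in controversy is USD 163,000, which meets the 5,000 dollars floor, triggering the carve-out and defeating this condition. Not satisfied.
  → Not every requirement is met — no jurisdiction.
Courts with jurisdiction: the Lorston High Bench — 1 in total.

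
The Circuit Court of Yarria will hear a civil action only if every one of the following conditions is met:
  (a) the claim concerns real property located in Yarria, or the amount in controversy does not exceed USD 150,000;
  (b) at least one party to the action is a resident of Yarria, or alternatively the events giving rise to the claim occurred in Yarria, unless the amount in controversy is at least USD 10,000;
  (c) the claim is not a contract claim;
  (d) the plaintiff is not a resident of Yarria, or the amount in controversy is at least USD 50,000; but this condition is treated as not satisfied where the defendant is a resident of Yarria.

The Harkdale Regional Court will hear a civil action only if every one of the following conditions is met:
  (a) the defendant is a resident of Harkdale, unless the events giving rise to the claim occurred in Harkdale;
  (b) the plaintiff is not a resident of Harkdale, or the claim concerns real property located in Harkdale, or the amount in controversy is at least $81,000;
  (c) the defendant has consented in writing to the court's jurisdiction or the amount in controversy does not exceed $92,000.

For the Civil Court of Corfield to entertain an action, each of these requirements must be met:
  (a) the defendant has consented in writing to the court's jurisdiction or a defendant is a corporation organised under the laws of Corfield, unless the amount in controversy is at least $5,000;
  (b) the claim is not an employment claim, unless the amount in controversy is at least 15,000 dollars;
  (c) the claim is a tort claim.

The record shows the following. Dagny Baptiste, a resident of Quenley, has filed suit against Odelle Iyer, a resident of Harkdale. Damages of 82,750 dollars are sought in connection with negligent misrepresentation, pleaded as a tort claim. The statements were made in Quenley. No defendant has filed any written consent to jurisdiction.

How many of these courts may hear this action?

3

The Circuit Court of Yarria:
  (a) The amount in controversy is USD 82,750, within the $150,000 ceiling, which satisfies one of the alternatives. Met.
  (b) No party resides in Yarria; the operative events occurred in Quenley, not Yarria — none of the alternatives is met. However, the amount in controversy is 82,750 dollars, which meets the $10,000 floor, so the 'unless' proviso supplies this condition. Satisfied.
  (c) The claim is a tort claim, not a contract claim. Met.
  (d) The plaintiff resides in Quenley, which is not Yarria, which satisfies one of the alternatives. The carve-out does not apply: the defendant resides in Harkdale, not Yarria. Met.
  → Jurisdiction lies.
The Harkdale Regional Court:
  (a) The defendant resides in Harkdale. Condition met.
  (b) The plaintiff resides in Quenley, which is not Harkdale, so this disjunct is met. Satisfied.
  (c) The amount in controversy is $82,750, within the USD 92,000 ceiling — that alternative is enough. Met.
  → Jurisdiction lies.
The Civil Court of Corfield:
  (a) No such written consent has been filed; no defendant is a corporation — every alternative fails. But the amount in controversy is 82,750 dollars, which meets the 5,000 dollars floor, and the 'unless' clause therefore excuses the requirement. Met.
  (b) The claim is a tort claim, not an employment claim. Met.
  (c) The claim is a tort claim. Condition met.
  → Jurisdiction lies.
Courts with jurisdiction: the Circuit Court of Yarria, the Harkdale Regional Court, the Civil Court of Corfield — 3 in total.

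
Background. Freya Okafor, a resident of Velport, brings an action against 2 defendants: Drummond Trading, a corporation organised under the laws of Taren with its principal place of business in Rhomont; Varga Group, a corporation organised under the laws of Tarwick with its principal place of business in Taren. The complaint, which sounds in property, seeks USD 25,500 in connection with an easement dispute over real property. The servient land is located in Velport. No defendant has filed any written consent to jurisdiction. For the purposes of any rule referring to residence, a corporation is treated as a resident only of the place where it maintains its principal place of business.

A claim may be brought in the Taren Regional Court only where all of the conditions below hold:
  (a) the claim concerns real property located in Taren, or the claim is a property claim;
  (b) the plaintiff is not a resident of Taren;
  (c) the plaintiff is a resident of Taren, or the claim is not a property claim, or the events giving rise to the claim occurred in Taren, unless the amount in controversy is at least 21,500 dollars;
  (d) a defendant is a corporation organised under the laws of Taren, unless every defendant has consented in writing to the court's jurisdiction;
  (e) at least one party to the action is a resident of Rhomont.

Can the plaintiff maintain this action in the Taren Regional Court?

Yes

The Taren Regional Court:
  (a) The claim is a property claim — that alternative is enough. Satisfied.
  (b) The plaintiff resides in Velport, which is not Taren. Met.
  (c) The plaintiff resides in Velport, not Taren; the claim is a property claim; the operative events occurred in Velport, not Taren — none of the alternatives is met. However, the amount in controversy is 25,500 dollars, which meets the USD 21,500 floor, so the 'unless' proviso supplies this condition. Condition met.
  (d) Drummond Trading is organised under the laws of Taren. Met.
  (e) Drummond Trading resides in Rhomont. Condition met.
  → The court has jurisdiction.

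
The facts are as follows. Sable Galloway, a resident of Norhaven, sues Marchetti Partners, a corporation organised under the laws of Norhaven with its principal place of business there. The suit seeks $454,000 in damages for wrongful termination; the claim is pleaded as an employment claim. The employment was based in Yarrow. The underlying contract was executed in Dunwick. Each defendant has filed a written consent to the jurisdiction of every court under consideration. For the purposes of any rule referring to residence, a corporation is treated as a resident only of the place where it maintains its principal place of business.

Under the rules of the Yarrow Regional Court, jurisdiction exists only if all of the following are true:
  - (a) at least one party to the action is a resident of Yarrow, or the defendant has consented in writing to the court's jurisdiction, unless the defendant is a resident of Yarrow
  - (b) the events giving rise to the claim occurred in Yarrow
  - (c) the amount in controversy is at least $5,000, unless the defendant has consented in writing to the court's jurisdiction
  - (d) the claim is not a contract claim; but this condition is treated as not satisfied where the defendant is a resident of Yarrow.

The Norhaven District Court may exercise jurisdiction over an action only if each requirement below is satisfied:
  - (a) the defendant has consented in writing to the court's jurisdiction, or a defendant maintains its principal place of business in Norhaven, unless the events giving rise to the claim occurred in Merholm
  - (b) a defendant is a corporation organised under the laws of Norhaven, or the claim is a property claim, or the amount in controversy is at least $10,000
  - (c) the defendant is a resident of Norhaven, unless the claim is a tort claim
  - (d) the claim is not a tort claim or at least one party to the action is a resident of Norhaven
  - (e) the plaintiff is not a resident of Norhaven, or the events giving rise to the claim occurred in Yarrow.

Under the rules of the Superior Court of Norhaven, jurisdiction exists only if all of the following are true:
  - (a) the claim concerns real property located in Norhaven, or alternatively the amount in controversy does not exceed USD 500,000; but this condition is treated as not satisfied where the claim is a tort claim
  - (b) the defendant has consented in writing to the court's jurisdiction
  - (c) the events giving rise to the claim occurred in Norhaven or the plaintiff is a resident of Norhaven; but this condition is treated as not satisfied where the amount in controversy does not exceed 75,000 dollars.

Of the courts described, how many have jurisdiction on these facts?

3

The Yarrow Regional Court:
  (a) Every defendant has filed written consent, which satisfies one of the alternatives. Met.
  (b) The operative events occurred in Yarrow. Satisfied.
  (c) The amount in controversy is 454,000 dollars, which meets the 5,000 dollars floor. Met.
  (d) The claim is an employment claim, not a contract claim. And the carve-out is inapplicable — the defendant resides in Norhaven, not Yarrow. Satisfied.
  → All conditions met; jurisdiction exists.
The Norhaven District Court:
  (a) Every defendant has filed written consent, so one alternative holds. Met.
  (b) Marchetti Partners is organised under the laws of Norhaven — that alternative is enough. Satisfied.
  (c) The defendant resides in Norhaven. Satisfied.
  (d) The claim is an employment claim, not a tort claim, so one alternative holds. Condition met.
  (e) The operative events occurred in Yarrow — that alternative is enough. Condition met.
  → Jurisdiction lies.
The Superior Court of Norhaven:
  (a) The amount in controversy is USD 454,000, within the USD 500,000 ceiling, so one alternative holds. The exception is not triggered, since the claim is an employment claim, not a tort claim. Met.
  (b) Every defendant has filed written consent. Condition met.
  (c) The plaintiff resides in Norhaven, so this disjunct is met. And the carve-out is inapplicable — the amount in controversy is 454,000 dollars, above the USD 75,000 ceiling. Met.
  → Every requirement is satisfied — jurisdiction.
Courts with jurisdiction: the Yarrow Regional Court, the Norhaven District Court, the Superior Court of Norhaven — 3 in total.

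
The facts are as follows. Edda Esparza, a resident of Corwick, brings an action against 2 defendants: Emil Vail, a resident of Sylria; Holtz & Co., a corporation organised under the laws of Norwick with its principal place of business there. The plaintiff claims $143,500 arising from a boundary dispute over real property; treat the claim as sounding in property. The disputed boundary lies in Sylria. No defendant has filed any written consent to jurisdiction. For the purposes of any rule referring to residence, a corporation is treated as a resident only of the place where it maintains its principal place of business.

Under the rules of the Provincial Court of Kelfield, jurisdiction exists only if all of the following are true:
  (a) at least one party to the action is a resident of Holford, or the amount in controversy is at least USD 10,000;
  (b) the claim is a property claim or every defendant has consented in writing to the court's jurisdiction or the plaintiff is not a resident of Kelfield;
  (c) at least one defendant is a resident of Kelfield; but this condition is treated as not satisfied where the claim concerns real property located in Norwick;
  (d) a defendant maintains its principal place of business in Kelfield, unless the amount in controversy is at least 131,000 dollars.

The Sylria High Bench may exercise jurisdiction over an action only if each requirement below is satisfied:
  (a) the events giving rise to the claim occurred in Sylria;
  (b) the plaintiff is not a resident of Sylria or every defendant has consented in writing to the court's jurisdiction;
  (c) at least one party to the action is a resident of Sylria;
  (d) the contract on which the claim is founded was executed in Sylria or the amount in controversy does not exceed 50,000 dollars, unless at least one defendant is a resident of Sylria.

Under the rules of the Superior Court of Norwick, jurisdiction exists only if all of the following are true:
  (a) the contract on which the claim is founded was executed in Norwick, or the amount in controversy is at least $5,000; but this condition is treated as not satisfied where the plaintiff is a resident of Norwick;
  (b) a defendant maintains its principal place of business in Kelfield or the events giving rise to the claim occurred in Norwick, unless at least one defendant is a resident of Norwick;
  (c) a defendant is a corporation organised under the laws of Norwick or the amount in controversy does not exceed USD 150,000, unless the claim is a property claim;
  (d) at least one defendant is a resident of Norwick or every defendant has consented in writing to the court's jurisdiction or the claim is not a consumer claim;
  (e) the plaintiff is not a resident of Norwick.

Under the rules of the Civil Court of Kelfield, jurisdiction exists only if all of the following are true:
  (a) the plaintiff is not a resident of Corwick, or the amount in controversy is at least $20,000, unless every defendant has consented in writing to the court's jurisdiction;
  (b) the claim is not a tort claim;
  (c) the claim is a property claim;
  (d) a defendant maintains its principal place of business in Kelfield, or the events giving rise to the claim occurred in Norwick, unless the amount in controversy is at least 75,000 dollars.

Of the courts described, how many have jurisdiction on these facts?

The Provincial Court of Kelfield:
  (a) The amount in controversy is USD 143,500, which meets the USD 10,000 floor, so one alternative holds. Met.
  (b) The claim is a property claim, which satisfies one of the alternatives. Condition met.
  (c) No defendant resides in Kelfield (they reside in Sylria, Norwick). Not satisfied.
  (d) The corporate defendant(s) have their principal place of business in Norwick, not Kelfield. However, the amount in controversy is USD 143,500, which meets the USD 131,000 floor, so the 'unless' proviso supplies this condition. Satisfied.
  → The court lacks jurisdiction.
The Sylria High Bench:
  (a) The operative events occurred in Sylria. Condition met.
  (b) The plaintiff resides in Corwick, which is not Sylria, which satisfies one of the alternatives. Met.
  (c) Emil Vail resides in Sylria. Condition met.
  (d) No contract (and hence no place of execution) is alleged; the amount in controversy is 143,500 dollars, above the USD 50,000 ceiling — none of the alternatives is met. The proviso rescues it, though: Emil Vail resides in Sylria. Met.
  → All conditions met; jurisdiction exists.
The Superior Court of Norwick:
  (a) The amount in controversy is $143,500, which meets the USD 5,000 floor, which satisfies one of the alternatives. The exception is not triggered, since the plaintiff resides in Corwick, not Norwick. Met.
  (b) The corporate defendant(s) have their principal place of business in Norwick, not Kelfield; the operative events occurred in Sylria, not Norwick — none of the alternatives is met. The proviso rescues it, though: Holtz & Co. resides in Norwick. Condition met.
  (c) Holtz & Co. is organised under the laws of Norwick — that alternative is enough. Satisfied.
  (d) Holtz & Co. resides in Norwick — that alternative is enough. Condition met.
  (e) The plaintiff resides in Corwick, which is not Norwick. Met.
  → All conditions met; jurisdiction exists.
The Civil Court of Kelfield:
  (a) The amount in controversy is USD 143,500, which meets the 20,000 dollars floor — that alternative is enough. Condition met.
  (b) The claim is a property claim, not a tort claim. Satisfied.
  (c) The claim is a property claim. Satisfied.
  (d) The corporate defendant(s) have their principal place of business in Norwick, not Kelfield; the operative events occurred in Sylria, not Norwick — every alternative fails. The proviso rescues it, though: the amount in controversy is $143,500, which meets the USD 75,000 floor. Met.
  → The court has jurisdiction.
Courts with jurisdiction: the Sylria High Bench, the Superior Court of Norwick, the Civil Court of Kelfield — 3 in total.

3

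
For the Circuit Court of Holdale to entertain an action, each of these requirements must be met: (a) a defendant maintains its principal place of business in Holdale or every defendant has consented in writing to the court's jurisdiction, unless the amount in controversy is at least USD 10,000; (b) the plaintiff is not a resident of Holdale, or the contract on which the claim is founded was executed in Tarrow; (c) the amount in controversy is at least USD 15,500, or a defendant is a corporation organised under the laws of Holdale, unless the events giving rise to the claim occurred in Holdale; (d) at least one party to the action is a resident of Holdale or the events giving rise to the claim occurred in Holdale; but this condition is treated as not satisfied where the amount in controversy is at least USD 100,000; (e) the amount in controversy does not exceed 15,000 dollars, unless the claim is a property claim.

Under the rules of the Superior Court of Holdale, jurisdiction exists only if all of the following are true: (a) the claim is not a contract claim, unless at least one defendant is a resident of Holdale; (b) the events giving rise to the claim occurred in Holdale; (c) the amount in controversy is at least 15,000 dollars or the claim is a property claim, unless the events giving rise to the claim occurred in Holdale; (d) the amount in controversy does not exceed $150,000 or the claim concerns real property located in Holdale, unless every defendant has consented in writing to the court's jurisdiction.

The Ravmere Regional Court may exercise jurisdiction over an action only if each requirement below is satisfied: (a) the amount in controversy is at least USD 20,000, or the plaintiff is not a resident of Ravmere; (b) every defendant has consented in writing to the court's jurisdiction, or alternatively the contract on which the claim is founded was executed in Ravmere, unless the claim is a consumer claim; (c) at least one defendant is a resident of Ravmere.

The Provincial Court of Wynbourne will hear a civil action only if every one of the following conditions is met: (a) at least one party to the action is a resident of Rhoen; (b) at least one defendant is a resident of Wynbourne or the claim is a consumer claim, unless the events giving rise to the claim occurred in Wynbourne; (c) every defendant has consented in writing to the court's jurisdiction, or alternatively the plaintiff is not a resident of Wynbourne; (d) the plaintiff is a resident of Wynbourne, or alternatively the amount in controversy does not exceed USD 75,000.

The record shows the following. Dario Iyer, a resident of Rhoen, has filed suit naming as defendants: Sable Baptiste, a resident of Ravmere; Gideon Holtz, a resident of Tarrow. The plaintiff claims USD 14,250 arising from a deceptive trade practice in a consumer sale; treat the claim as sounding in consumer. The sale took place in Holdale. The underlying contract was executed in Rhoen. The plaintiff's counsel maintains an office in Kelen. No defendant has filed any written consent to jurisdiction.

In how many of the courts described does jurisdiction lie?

The Circuit Court of Holdale:
  (a) No defendant is a corporation; no such written consent has been filed — no alternative holds. But the amount in controversy is USD 14,250, which meets the $10,000 floor, and the 'unless' clause therefore excuses the requirement. Condition met.
  (b) The plaintiff resides in Rhoen, which is not Holdale, which satisfies one of the alternatives. Satisfied.
  (c) The amount in controversy is $14,250, below the $15,500 floor; no defendant is a corporation — none of the alternatives is met. The proviso rescues it, though: the operative events occurred in Holdale. Satisfied.
  (d) The operative events occurred in Holdale — that alternative is enough. The exception is not triggered, since the amount in controversy is $14,250, below the $100,000 floor. Satisfied.
  (e) The amount in controversy is $14,250, within the USD 15,000 ceiling. Satisfied.
  → All conditions met; jurisdiction exists.
The Superior Court of Holdale:
  (a) The claim is a consumer claim, not a contract claim. Satisfied.
  (b) The operative events occurred in Holdale. Condition met.
  (c) The amount in controversy is $14,250, below the 15,000 dollars floor; the claim is a consumer claim, not a property claim — no alternative holds. But the operative events occurred in Holdale, and the 'unless' clause therefore excuses the requirement. Satisfied.
  (d) The amount in controversy is $14,250, within the USD 150,000 ceiling, which satisfies one of the alternatives. Met.
  → Every requirement is satisfied — jurisdiction.
The Ravmere Regional Court:
  (a) The plaintiff resides in Rhoen, which is not Ravmere — that alternative is enough. Met.
  (b) No such written consent has been filed; the contract was executed in Rhoen, not Ravmere — none of the alternatives is met. The proviso rescues it, though: the claim is a consumer claim. Met.
  (c) Sable Baptiste resides in Ravmere. Condition met.
  → All conditions met; jurisdiction exists.
The Provincial Court of Wynbourne:
  (a) Dario Iyer resides in Rhoen. Satisfied.
  (b) The claim is a consumer claim, which satisfies one of the alternatives. Condition met.
  (c) The plaintiff resides in Rhoen, which is not Wynbourne — that alternative is enough. Satisfied.
  (d) The amount in controversy is USD 14,250, within the 75,000 dollars ceiling, so one alternative holds. Satisfied.
  → All conditions met; jurisdiction exists.
Courts with jurisdiction: the Circuit Court of Holdale, the Superior Court of Holdale, the Ravmere Regional Court, the Provincial Court of Wynbourne — 4 in total.

4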